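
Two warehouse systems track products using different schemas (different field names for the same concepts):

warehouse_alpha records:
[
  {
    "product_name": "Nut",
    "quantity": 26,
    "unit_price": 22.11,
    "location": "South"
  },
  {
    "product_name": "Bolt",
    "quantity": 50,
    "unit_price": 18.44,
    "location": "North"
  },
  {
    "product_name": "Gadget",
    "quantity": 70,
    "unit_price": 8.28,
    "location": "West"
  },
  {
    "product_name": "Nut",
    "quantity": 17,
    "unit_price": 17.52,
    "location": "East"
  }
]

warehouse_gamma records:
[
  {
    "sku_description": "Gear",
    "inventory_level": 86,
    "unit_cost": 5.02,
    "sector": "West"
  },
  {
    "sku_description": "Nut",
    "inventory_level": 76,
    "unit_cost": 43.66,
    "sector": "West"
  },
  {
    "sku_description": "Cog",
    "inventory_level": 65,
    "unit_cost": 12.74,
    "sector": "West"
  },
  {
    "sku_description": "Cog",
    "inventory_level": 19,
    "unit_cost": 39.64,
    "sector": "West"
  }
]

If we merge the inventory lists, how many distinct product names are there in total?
5

Schema mapping: "product_name" (warehouse_alpha) = "sku_description" (warehouse_gamma) = product name

Products in warehouse_alpha: ['Bolt', 'Gadget', 'Nut']
Products in warehouse_gamma: ['Cog', 'Gear', 'Nut']

Union (unique products): ['Bolt', 'Cog', 'Gadget', 'Gear', 'Nut']
Count: 5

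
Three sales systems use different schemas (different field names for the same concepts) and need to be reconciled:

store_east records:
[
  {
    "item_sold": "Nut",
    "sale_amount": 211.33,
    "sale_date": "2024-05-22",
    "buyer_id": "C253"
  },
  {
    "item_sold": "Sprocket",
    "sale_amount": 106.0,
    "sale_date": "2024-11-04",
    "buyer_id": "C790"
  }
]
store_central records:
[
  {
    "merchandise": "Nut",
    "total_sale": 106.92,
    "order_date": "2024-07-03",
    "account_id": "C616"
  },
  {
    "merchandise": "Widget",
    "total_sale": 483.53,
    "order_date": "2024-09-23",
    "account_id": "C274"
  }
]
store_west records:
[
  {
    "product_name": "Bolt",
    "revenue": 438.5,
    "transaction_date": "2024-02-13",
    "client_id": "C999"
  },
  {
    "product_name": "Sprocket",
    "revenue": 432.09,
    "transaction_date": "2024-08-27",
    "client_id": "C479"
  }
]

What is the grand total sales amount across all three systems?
1778.37

Schema reconciliation - all amount fields map to sale amount:

store_east (sale_amount): 317.33
store_central (total_sale): 590.45
store_west (revenue): 870.59

Grand total: 1778.37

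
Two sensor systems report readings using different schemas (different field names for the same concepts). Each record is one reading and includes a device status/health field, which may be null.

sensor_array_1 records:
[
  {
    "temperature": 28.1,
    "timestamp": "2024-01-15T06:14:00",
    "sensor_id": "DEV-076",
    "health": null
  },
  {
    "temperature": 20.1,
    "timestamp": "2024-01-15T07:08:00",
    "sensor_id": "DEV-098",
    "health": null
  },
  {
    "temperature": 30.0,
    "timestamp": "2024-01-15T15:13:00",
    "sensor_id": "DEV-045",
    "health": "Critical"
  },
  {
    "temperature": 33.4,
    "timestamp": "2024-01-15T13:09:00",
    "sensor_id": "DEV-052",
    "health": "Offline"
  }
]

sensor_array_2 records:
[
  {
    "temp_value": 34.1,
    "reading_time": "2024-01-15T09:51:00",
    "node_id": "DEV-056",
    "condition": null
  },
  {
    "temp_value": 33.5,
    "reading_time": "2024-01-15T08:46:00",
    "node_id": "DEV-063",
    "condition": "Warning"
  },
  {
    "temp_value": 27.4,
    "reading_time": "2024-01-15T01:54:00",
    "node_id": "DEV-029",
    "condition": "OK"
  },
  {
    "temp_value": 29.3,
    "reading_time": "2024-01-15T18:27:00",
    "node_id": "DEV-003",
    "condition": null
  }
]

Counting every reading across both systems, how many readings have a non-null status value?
4

Schema mapping: "health" (sensor_array_1) = "condition" (sensor_array_2) = status

Non-null in sensor_array_1: 2
Non-null in sensor_array_2: 2

Total non-null: 2 + 2 = 4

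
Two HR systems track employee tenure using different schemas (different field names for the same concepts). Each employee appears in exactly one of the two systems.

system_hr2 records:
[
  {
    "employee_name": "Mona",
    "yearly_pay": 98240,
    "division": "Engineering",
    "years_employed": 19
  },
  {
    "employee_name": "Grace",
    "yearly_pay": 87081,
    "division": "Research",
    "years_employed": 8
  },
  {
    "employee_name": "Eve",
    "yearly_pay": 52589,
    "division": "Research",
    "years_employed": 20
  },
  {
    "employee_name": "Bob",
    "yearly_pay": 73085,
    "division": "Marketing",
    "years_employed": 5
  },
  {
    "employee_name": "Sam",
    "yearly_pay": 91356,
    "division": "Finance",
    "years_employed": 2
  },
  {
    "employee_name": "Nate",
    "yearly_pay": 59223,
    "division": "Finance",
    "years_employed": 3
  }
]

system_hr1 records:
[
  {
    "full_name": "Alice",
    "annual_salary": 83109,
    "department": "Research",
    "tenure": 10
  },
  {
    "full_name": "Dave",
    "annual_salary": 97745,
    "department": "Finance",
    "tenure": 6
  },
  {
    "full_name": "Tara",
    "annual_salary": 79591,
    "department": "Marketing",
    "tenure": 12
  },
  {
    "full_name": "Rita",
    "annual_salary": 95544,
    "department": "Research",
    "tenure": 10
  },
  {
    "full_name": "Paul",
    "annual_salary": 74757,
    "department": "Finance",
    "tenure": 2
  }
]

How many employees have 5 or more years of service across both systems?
8

Reconcile schemas: "years_employed" (system_hr2) = "tenure" (system_hr1) = years of service

From system_hr2: 4 employees with >= 5 years
From system_hr1: 4 employees with >= 5 years

Total: 4 + 4 = 8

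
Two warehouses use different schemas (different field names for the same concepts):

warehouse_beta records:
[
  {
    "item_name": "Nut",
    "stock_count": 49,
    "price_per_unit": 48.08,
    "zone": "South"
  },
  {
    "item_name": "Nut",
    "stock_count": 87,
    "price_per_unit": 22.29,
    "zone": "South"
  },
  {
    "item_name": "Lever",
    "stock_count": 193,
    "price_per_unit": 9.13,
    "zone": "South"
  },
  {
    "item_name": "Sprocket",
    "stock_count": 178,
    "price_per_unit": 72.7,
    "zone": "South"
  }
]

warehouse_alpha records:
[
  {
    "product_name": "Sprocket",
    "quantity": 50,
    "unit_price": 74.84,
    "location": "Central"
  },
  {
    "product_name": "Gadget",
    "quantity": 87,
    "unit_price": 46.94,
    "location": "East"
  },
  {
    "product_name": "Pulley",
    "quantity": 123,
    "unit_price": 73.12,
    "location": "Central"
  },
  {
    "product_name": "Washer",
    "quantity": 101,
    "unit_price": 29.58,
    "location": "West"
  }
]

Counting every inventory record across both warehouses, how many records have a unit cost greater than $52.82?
3

Schema mapping: "price_per_unit" (warehouse_beta) = "unit_price" (warehouse_alpha) = unit cost

Records > $52.82 in warehouse_beta: 1
Records > $52.82 in warehouse_alpha: 2

Total count: 1 + 2 = 3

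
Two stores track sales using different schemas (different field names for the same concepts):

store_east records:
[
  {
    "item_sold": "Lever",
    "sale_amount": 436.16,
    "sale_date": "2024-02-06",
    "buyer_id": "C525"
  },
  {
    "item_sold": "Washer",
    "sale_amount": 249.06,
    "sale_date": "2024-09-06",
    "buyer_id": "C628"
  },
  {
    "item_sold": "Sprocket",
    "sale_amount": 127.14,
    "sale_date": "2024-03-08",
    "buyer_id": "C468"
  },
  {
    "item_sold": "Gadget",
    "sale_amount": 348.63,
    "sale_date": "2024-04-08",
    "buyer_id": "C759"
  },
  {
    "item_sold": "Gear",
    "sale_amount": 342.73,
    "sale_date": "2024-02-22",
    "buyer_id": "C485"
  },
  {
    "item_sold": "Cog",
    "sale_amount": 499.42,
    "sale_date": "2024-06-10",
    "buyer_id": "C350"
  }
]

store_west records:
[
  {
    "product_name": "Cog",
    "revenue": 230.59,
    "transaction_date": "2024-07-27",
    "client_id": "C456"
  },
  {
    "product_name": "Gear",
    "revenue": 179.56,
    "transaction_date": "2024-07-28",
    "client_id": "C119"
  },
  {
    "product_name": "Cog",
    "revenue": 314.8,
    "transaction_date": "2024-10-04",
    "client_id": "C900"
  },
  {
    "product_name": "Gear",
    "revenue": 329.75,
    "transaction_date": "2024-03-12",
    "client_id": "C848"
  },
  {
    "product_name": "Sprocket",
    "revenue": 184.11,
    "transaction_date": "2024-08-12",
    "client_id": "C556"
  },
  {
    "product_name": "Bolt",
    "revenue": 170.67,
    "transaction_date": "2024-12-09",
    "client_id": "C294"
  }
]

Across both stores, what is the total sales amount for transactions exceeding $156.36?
3285.48

Schema mapping: "sale_amount" (store_east) = "revenue" (store_west) = sale amount

Sum of sales > $156.36 in store_east: 1876.0
Sum of sales > $156.36 in store_west: 1409.48

Total: 1876.0 + 1409.48 = 3285.48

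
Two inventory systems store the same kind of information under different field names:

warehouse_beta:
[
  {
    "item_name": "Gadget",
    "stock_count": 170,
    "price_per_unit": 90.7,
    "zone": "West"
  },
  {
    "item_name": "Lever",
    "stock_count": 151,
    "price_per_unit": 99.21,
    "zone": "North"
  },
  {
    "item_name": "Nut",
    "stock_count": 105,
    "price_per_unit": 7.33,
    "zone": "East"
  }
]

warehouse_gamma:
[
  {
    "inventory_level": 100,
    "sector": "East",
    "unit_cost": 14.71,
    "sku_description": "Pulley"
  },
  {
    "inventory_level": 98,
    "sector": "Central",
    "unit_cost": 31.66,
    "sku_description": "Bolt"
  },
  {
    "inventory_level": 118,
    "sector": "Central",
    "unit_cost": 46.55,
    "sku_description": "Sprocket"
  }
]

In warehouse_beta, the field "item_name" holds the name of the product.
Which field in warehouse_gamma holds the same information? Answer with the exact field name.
sku_description

In warehouse_beta, "item_name" holds the name of the product.
The fields in warehouse_gamma are: "inventory_level", "sector", "unit_cost", "sku_description".
"sku_description" is the match: the name refers to the same concept and its values are product-name strings (e.g. 'Bolt', 'Pulley').
The other fields ("inventory_level", "sector", "unit_cost") hold different kinds of data.

So "item_name" in warehouse_beta corresponds to "sku_description" in warehouse_gamma.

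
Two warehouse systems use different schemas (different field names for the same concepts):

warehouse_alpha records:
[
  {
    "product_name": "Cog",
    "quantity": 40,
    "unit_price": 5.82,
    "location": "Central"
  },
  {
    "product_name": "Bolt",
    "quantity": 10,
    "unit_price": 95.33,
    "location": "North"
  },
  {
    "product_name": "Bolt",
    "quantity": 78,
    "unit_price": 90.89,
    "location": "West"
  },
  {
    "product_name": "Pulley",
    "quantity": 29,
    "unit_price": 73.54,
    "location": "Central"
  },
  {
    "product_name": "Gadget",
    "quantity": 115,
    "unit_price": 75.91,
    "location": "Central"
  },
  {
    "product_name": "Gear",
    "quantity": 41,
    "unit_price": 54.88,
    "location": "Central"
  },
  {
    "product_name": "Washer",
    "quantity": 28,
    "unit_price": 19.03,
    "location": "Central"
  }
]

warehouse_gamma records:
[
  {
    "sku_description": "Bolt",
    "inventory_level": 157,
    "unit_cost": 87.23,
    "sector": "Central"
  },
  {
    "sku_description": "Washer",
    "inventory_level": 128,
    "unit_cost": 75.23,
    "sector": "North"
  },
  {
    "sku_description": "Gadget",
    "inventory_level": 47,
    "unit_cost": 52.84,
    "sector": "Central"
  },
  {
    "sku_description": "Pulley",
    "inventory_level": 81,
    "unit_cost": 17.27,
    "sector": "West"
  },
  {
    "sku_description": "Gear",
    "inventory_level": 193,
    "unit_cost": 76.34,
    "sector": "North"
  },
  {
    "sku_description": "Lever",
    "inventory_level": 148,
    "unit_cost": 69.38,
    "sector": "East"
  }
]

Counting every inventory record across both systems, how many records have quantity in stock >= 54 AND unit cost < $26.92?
1

Schema mappings:
- "quantity" (warehouse_alpha) = "inventory_level" (warehouse_gamma) = quantity
- "unit_price" (warehouse_alpha) = "unit_cost" (warehouse_gamma) = unit cost

Records meeting both conditions in warehouse_alpha: 0
Records meeting both conditions in warehouse_gamma: 1

Total: 0 + 1 = 1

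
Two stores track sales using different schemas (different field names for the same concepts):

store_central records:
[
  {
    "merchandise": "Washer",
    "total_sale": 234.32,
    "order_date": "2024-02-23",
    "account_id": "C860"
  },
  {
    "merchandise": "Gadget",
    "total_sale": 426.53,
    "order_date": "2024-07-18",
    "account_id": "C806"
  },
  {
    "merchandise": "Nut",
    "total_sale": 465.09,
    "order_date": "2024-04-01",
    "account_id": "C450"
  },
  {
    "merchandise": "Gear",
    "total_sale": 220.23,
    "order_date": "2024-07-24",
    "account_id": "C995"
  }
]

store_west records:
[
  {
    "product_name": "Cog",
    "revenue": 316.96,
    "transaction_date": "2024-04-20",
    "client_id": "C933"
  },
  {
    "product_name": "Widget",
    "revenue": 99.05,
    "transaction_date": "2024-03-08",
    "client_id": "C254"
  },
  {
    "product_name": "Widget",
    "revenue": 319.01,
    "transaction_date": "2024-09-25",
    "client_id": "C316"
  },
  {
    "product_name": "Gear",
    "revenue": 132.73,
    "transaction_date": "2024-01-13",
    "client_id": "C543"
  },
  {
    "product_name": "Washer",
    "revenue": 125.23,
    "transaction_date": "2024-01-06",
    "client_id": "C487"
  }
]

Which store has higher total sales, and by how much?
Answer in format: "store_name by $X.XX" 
store_central by $353.19

Schema mapping: "total_sale" (store_central) = "revenue" (store_west) = sale amount

Total for store_central: 1346.17
Total for store_west: 992.98

Difference: |1346.17 - 992.98| = 353.19
store_central has higher sales by $353.19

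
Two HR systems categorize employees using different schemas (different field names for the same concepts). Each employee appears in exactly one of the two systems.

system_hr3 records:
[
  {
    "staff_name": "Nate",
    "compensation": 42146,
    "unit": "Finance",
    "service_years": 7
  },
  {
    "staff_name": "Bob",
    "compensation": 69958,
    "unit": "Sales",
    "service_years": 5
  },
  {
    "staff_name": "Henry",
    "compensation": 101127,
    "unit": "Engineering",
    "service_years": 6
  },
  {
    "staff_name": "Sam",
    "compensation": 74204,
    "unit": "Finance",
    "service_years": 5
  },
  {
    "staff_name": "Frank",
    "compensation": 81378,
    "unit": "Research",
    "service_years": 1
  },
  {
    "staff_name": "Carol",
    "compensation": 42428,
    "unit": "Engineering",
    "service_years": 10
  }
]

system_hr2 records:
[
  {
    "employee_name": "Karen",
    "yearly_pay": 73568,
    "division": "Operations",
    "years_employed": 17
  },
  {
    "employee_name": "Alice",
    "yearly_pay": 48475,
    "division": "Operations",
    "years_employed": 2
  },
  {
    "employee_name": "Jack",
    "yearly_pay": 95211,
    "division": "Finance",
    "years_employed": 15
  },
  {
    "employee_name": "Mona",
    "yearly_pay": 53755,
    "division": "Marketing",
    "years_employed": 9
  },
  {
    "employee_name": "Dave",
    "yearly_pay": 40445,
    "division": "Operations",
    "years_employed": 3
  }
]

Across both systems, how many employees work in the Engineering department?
2

Schema mapping: "unit" (system_hr3) = "division" (system_hr2) = department

Engineering employees in system_hr3: 2
Engineering employees in system_hr2: 0

Total in Engineering: 2 + 0 = 2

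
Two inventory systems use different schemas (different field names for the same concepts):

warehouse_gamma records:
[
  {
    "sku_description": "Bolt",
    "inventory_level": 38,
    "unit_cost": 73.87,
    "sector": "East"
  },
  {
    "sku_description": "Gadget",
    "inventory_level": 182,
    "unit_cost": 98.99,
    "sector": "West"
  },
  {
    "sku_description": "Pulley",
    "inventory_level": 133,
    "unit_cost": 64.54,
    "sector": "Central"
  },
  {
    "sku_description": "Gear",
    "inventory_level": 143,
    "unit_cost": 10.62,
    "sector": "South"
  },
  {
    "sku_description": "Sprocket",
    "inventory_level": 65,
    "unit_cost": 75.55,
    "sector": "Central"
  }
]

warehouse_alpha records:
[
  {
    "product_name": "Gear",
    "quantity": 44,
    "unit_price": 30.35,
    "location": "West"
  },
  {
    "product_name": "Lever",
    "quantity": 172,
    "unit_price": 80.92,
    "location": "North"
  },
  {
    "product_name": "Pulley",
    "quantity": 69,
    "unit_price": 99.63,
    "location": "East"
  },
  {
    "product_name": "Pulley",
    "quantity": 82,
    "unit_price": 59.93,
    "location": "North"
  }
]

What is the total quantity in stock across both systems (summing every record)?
928

To reconcile these schemas, identify the field holding the quantity in stock in each system:
1. In warehouse_gamma it is "inventory_level"
2. In warehouse_alpha it is "quantity"

From warehouse_gamma: 38 + 182 + 133 + 143 + 65 = 561
From warehouse_alpha: 44 + 172 + 69 + 82 = 367

Total: 561 + 367 = 928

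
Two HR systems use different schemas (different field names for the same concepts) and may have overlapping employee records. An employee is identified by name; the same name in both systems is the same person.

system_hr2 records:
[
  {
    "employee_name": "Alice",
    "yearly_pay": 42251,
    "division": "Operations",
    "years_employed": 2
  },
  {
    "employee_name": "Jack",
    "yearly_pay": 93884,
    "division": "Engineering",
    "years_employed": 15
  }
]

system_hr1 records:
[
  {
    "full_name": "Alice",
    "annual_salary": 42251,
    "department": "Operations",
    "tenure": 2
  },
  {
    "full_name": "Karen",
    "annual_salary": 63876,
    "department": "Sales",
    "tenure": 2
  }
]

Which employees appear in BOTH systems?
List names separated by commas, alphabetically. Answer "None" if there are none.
Alice

Schema mapping: "employee_name" (system_hr2) = "full_name" (system_hr1) = employee name

Names in system_hr2: ['Alice', 'Jack']
Names in system_hr1: ['Alice', 'Karen']

Intersection: ['Alice']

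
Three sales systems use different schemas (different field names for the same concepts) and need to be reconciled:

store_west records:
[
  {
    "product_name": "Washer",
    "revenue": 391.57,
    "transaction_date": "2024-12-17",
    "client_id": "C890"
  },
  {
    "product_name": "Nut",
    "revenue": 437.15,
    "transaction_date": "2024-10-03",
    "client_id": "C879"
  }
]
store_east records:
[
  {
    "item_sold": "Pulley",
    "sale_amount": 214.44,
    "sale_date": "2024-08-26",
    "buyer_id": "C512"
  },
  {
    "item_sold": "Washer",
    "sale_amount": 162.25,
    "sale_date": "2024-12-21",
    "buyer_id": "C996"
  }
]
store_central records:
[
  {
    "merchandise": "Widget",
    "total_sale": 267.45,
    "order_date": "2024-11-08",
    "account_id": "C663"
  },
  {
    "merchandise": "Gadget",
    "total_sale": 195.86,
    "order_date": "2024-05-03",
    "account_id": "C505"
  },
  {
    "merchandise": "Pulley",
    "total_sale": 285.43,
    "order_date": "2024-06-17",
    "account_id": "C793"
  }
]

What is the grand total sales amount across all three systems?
1954.15

Schema reconciliation - all amount fields map to sale amount:

store_west (revenue): 828.72
store_east (sale_amount): 376.69
store_central (total_sale): 748.74

Grand total: 1954.15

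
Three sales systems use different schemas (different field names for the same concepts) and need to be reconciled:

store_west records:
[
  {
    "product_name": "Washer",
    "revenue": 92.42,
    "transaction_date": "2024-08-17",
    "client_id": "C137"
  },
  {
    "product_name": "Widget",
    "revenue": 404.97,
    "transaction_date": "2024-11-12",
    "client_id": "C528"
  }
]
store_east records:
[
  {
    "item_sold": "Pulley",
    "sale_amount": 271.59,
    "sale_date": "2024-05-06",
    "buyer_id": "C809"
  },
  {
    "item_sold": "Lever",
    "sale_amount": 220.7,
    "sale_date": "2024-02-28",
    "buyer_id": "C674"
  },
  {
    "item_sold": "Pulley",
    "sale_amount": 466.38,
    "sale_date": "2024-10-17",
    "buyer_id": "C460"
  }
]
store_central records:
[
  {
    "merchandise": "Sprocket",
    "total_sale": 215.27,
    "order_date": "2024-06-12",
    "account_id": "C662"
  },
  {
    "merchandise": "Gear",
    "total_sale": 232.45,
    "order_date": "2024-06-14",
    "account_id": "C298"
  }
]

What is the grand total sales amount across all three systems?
1903.78

Schema reconciliation - all amount fields map to sale amount:

store_west (revenue): 497.39
store_east (sale_amount): 958.67
store_central (total_sale): 447.72

Grand total: 1903.78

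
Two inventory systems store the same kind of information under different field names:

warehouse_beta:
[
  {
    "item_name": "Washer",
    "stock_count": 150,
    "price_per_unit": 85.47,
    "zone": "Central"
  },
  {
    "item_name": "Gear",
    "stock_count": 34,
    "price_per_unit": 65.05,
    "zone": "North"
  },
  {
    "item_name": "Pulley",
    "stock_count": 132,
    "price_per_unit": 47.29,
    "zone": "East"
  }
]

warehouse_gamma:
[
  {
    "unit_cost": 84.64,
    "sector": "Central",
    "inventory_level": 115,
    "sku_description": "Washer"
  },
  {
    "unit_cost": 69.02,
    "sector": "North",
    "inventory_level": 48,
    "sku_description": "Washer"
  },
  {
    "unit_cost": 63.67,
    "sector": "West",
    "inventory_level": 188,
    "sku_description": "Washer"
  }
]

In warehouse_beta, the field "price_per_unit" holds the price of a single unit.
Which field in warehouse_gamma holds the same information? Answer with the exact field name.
unit_cost

In warehouse_beta, "price_per_unit" holds the price of a single unit.
The fields in warehouse_gamma are: "unit_cost", "sector", "inventory_level", "sku_description".
"unit_cost" is the match: the name refers to the same concept and its values are decimal currency amounts (e.g. 84.64, 69.02).
The other fields ("sector", "inventory_level", "sku_description") hold different kinds of data.

So "price_per_unit" in warehouse_beta corresponds to "unit_cost" in warehouse_gamma.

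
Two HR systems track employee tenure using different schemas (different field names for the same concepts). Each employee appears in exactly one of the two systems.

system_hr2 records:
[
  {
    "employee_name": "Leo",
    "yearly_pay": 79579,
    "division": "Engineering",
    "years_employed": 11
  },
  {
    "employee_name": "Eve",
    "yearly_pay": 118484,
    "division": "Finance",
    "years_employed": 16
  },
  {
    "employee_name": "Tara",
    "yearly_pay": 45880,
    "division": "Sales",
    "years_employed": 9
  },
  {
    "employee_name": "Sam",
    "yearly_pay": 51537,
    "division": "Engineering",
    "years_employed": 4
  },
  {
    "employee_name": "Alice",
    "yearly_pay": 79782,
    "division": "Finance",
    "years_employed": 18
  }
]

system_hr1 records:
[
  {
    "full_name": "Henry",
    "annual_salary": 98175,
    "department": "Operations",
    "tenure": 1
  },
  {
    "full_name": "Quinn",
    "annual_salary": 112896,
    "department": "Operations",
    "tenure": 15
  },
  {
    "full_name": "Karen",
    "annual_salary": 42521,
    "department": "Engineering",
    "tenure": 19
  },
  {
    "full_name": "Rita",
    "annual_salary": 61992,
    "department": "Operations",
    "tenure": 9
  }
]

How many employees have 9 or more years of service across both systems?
7

Reconcile schemas: "years_employed" (system_hr2) = "tenure" (system_hr1) = years of service

From system_hr2: 4 employees with >= 9 years
From system_hr1: 3 employees with >= 9 years

Total: 4 + 3 = 7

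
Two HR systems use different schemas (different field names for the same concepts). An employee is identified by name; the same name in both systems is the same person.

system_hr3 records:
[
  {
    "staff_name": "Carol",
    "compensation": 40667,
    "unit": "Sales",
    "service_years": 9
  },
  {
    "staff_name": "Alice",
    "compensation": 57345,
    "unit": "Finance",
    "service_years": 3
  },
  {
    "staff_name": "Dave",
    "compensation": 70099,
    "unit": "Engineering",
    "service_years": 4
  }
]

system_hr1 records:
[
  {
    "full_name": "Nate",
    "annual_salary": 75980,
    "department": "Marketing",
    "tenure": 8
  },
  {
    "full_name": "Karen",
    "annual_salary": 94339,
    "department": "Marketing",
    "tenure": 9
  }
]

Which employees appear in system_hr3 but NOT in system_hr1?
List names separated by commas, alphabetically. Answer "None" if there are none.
Alice, Carol, Dave

Schema mapping: "staff_name" (system_hr3) = "full_name" (system_hr1) = employee name

Names in system_hr3: ['Alice', 'Carol', 'Dave']
Names in system_hr1: ['Karen', 'Nate']

In system_hr3 but not system_hr1: ['Alice', 'Carol', 'Dave']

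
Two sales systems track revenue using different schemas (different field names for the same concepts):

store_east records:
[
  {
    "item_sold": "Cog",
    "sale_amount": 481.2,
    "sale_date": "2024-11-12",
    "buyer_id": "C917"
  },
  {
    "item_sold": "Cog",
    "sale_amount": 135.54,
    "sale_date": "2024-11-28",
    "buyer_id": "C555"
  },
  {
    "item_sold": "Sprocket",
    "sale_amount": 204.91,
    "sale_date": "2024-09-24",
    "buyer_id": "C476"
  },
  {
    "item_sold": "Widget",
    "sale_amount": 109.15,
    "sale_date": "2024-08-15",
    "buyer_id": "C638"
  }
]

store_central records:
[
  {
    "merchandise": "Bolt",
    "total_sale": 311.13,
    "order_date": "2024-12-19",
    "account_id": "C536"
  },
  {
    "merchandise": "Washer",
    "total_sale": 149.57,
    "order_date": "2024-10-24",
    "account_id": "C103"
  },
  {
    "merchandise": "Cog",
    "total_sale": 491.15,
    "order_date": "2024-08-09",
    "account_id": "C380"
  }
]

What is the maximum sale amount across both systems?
491.15

Reconcile: "sale_amount" (store_east) = "total_sale" (store_central) = sale amount

Maximum in store_east: 481.2
Maximum in store_central: 491.15

Overall maximum: max(481.2, 491.15) = 491.15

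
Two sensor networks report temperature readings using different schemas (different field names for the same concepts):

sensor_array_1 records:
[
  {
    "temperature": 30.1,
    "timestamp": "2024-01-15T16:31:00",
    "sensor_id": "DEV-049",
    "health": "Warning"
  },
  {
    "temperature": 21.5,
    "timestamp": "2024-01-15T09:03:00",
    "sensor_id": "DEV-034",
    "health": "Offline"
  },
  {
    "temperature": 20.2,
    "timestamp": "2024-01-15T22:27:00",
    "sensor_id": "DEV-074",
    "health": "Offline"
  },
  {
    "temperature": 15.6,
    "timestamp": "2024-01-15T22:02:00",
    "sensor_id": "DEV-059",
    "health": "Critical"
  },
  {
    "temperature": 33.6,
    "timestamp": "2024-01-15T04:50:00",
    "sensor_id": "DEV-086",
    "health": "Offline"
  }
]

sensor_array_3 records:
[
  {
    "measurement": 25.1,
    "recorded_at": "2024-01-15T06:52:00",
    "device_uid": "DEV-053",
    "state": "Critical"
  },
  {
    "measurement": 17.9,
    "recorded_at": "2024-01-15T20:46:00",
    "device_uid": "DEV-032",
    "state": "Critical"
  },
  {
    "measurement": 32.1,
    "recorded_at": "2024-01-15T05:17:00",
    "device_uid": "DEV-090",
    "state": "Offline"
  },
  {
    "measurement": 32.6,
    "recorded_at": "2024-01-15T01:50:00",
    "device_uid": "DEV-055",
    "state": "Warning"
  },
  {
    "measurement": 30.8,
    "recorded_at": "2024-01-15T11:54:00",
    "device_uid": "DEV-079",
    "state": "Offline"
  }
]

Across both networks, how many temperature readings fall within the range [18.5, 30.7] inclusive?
4

Schema mapping: "temperature" (sensor_array_1) = "measurement" (sensor_array_3) = temperature

Readings in [18.5, 30.7] from sensor_array_1: 3
Readings in [18.5, 30.7] from sensor_array_3: 1

Total count: 3 + 1 = 4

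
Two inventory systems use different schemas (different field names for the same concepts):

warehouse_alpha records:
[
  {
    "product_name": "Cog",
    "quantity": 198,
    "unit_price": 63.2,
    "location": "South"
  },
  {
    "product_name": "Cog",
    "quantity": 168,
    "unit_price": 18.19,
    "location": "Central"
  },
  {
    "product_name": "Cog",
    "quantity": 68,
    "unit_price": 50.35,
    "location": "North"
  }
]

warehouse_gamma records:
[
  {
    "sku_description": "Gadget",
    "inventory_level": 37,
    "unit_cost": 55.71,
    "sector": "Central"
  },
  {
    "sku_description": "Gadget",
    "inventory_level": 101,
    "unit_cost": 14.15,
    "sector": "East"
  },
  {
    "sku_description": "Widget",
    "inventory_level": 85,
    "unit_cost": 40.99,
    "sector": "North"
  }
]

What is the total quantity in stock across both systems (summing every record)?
657

To reconcile these schemas, identify the field holding the quantity in stock in each system:
1. In warehouse_alpha it is "quantity"
2. In warehouse_gamma it is "inventory_level"

From warehouse_alpha: 198 + 168 + 68 = 434
From warehouse_gamma: 37 + 101 + 85 = 223

Total: 434 + 223 = 657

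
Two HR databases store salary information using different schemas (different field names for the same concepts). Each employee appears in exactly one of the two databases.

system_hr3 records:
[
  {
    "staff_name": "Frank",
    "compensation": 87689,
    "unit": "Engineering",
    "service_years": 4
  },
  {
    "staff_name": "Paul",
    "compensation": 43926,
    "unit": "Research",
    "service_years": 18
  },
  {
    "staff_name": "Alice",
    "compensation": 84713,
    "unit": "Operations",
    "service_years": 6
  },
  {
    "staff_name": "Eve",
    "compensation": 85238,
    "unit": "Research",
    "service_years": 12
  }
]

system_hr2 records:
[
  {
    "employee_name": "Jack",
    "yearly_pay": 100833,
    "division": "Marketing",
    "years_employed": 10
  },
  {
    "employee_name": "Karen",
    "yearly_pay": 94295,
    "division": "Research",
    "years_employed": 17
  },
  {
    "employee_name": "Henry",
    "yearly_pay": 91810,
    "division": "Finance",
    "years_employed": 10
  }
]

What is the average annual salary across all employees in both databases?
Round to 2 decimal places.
84072.00

Schema mapping: "compensation" (system_hr3) = "yearly_pay" (system_hr2) = annual salary

All salaries: [87689, 43926, 84713, 85238, 100833, 94295, 91810]
Sum: 588504
Count: 7
Average: 588504 / 7 = 84072.00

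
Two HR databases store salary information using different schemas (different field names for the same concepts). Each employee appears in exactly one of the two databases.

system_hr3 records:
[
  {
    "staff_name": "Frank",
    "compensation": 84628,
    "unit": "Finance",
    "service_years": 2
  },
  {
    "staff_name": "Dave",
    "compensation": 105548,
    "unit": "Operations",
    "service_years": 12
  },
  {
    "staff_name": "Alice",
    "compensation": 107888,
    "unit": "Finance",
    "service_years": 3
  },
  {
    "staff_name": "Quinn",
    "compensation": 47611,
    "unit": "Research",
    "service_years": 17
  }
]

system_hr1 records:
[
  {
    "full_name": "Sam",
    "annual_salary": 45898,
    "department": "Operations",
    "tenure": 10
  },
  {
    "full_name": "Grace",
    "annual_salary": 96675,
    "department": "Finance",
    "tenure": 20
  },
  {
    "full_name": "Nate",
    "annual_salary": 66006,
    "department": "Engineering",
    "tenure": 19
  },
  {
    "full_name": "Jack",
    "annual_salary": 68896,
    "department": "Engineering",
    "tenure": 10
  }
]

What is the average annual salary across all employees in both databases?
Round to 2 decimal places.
77893.75

Schema mapping: "compensation" (system_hr3) = "annual_salary" (system_hr1) = annual salary

All salaries: [84628, 105548, 107888, 47611, 45898, 96675, 66006, 68896]
Sum: 623150
Count: 8
Average: 623150 / 8 = 77893.75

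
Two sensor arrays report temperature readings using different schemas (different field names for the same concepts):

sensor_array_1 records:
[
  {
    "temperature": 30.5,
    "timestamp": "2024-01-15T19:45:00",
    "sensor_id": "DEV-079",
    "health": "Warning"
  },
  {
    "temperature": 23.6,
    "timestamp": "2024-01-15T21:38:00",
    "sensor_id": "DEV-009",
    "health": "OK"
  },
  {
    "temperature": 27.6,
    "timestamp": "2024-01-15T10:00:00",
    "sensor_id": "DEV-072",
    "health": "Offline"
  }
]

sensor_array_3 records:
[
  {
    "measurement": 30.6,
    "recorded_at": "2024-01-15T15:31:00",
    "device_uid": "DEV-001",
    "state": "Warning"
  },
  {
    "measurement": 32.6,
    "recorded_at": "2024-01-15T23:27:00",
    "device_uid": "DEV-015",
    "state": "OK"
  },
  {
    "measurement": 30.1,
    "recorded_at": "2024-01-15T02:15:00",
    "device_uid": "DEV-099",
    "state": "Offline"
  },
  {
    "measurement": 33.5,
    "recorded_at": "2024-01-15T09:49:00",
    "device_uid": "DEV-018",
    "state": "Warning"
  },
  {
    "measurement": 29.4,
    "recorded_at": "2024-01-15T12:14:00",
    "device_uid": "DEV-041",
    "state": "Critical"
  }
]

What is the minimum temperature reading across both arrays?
23.6

Schema mapping: "temperature" (sensor_array_1) = "measurement" (sensor_array_3) = temperature reading

Minimum in sensor_array_1: 23.6
Minimum in sensor_array_3: 29.4

Overall minimum: min(23.6, 29.4) = 23.6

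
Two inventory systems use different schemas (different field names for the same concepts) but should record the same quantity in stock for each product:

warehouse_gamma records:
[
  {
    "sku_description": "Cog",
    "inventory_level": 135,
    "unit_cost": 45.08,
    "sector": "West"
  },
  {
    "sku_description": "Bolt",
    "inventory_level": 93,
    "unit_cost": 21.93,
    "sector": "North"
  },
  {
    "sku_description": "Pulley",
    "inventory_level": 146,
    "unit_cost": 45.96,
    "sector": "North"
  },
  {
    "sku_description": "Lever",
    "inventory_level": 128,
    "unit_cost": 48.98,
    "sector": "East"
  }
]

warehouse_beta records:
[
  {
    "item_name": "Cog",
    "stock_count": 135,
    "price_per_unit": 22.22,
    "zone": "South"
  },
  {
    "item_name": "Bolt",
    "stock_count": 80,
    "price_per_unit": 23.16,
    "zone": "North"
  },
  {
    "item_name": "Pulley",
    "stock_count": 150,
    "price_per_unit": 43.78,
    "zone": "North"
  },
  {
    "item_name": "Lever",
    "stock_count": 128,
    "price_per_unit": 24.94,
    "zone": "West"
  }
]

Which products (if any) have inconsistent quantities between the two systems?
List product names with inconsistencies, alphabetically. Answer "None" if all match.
Bolt, Pulley

Schema mappings:
- "sku_description" (warehouse_gamma) = "item_name" (warehouse_beta) = product name
- "inventory_level" (warehouse_gamma) = "stock_count" (warehouse_beta) = quantity

Comparison:
  Cog: 135 vs 135 - MATCH
  Bolt: 93 vs 80 - MISMATCH
  Pulley: 146 vs 150 - MISMATCH
  Lever: 128 vs 128 - MATCH

Products with inconsistencies: Bolt, Pulley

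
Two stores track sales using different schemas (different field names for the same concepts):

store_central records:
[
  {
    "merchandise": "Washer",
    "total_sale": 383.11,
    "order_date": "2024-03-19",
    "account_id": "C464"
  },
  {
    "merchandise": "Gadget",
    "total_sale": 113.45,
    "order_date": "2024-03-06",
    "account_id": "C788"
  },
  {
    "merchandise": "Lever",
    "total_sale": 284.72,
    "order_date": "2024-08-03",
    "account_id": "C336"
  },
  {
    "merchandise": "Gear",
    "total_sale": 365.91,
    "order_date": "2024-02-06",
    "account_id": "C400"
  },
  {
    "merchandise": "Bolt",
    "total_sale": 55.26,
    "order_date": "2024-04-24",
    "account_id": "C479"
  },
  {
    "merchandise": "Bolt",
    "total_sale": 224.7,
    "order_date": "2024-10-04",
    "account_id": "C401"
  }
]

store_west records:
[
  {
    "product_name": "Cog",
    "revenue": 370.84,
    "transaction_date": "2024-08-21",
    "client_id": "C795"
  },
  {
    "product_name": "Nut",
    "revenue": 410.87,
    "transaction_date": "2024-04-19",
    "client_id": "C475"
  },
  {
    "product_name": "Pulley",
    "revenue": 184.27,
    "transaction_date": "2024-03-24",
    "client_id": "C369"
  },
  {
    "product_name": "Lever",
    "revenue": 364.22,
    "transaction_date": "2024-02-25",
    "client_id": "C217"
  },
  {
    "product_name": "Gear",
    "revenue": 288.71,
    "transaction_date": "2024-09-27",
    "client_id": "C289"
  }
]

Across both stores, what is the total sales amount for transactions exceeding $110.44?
2990.8

Schema mapping: "total_sale" (store_central) = "revenue" (store_west) = sale amount

Sum of sales > $110.44 in store_central: 1371.89
Sum of sales > $110.44 in store_west: 1618.91

Total: 1371.89 + 1618.91 = 2990.8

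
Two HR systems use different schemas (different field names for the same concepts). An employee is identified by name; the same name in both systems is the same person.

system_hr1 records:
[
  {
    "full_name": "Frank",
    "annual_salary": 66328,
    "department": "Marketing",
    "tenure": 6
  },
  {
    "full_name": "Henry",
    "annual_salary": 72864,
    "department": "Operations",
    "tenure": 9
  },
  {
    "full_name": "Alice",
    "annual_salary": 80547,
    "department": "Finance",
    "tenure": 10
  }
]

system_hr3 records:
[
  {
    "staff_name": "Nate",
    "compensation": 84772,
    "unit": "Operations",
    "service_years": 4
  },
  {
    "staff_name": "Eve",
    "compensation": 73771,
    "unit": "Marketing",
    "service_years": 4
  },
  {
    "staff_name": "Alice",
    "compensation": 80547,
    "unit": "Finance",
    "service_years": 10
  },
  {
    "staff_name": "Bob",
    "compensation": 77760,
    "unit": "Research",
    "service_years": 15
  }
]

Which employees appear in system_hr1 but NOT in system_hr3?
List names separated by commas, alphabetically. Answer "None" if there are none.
Frank, Henry

Schema mapping: "full_name" (system_hr1) = "staff_name" (system_hr3) = employee name

Names in system_hr1: ['Alice', 'Frank', 'Henry']
Names in system_hr3: ['Alice', 'Bob', 'Eve', 'Nate']

In system_hr1 but not system_hr3: ['Frank', 'Henry']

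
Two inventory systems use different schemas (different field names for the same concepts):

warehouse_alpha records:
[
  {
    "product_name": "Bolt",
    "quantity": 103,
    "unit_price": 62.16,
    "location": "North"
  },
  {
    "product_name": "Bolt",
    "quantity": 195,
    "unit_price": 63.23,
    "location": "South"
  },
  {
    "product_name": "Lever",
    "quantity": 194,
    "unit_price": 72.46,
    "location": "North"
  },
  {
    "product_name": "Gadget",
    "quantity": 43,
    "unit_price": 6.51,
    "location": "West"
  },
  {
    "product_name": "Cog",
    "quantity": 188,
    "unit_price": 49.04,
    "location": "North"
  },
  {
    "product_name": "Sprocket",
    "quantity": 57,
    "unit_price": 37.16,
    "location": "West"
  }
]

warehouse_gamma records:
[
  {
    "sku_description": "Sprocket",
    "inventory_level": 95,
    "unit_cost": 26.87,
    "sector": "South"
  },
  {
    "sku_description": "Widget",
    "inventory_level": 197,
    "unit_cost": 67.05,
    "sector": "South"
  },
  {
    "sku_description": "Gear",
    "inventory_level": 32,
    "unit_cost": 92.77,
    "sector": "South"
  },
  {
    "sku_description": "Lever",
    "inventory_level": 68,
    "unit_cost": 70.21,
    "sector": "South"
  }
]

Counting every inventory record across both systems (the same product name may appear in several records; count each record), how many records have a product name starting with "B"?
2

Schema mapping: "product_name" (warehouse_alpha) = "sku_description" (warehouse_gamma) = product name

Records with product name starting with "B" in warehouse_alpha: 2
Records with product name starting with "B" in warehouse_gamma: 0

Total: 2 + 0 = 2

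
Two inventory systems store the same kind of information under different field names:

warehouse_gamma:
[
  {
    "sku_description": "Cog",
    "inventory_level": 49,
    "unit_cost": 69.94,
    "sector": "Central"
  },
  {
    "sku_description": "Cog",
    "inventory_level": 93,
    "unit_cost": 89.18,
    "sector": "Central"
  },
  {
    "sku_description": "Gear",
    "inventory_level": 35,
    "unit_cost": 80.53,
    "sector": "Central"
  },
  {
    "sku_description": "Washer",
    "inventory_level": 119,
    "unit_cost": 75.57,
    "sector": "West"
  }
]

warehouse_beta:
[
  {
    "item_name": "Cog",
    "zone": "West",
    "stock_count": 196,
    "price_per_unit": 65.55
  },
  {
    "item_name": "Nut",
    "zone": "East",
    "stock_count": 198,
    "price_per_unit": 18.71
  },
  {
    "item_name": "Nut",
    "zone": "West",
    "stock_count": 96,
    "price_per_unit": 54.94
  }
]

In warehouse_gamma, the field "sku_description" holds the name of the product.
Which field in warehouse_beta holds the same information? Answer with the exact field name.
item_name

In warehouse_gamma, "sku_description" holds the name of the product.
The fields in warehouse_beta are: "item_name", "zone", "stock_count", "price_per_unit".
"item_name" is the match: the name refers to the same concept and its values are product-name strings (e.g. 'Cog', 'Nut').
The other fields ("zone", "stock_count", "price_per_unit") hold different kinds of data.

So "sku_description" in warehouse_gamma corresponds to "item_name" in warehouse_beta.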